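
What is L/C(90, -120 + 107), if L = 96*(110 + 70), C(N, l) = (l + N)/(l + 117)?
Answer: 1797120/77 ≈ 23339.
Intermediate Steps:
C(N, l) = (N + l)/(117 + l)
L = 17280 (L = 96*180 = 17280)
L/C(90, -120 + 107) = 17280/(((90 + (-120 + 107))/(117 + (-120 + 107)))) = 17280/(((90 - 13)/(117 - 13))) = 17280/((77/104)) = 17280/(((1/104)*77)) = 17280/(77/104) = 17280*(104/77) = 1797120/77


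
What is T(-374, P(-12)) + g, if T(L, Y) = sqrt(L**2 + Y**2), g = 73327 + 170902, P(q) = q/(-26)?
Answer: 244229 + 2*sqrt(5909770)/13 ≈ 2.4460e+5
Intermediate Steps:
P(q) = -q/26 (P(q) = q*(-1/26) = -q/26)
g = 244229
T(-374, P(-12)) + g = sqrt((-374)**2 + (-1/26*(-12))**2) + 244229 = sqrt(139876 + (6/13)**2) + 244229 = sqrt(139876 + 36/169) + 244229 = sqrt(23639080/169) + 244229 = 2*sqrt(5909770)/13 + 244229 = 244229 + 2*sqrt(5909770)/13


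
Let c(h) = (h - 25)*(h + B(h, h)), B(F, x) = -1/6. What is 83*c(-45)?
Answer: 787255/3 ≈ 2.6242e+5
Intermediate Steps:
B(F, x) = -1/6 (B(F, x) = -1*1/6 = -1/6)
c(h) = (-25 + h)*(-1/6 + h) (c(h) = (h - 25)*(h - 1/6) = (-25 + h)*(-1/6 + h))
83*c(-45) = 83*(25/6 + (-45)**2 - 151/6*(-45)) = 83*(25/6 + 2025 + 2265/2) = 83*(9485/3) = 787255/3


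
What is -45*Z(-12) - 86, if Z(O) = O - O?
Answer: -86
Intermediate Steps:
Z(O) = 0
-45*Z(-12) - 86 = -45*0 - 86 = 0 - 86 = -86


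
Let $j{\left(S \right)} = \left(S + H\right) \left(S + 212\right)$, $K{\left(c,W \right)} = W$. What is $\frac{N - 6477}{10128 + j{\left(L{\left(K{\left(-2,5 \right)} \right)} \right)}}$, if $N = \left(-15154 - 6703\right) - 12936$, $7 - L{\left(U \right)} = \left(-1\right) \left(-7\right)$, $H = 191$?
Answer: $- \frac{4127}{5062} \approx -0.81529$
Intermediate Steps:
$L{\left(U \right)} = 0$ ($L{\left(U \right)} = 7 - \left(-1\right) \left(-7\right) = 7 - 7 = 0$)
$N = -34793$ ($N = -21857 - 12936 = -34793$)
$j{\left(S \right)} = \left(191 + S\right) \left(212 + S\right)$ ($j{\left(S \right)} = \left(S + 191\right) \left(S + 212\right) = \left(191 + S\right) \left(212 + S\right)$)
$\frac{N - 6477}{10128 + j{\left(L{\left(K{\left(-2,5 \right)} \right)} \right)}} = \frac{-34793 - 6477}{10128 + \left(40492 + 0^{2} + 403 \cdot 0\right)} = - \frac{41270}{10128 + \left(40492 + 0 + 0\right)} = - \frac{41270}{10128 + 40492} = - \frac{41270}{50620} = \left(-41270\right) \frac{1}{50620} = - \frac{4127}{5062}$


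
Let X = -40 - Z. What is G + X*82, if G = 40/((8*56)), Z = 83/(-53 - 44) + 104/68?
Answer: -307981787/92344 ≈ -3335.2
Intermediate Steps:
Z = 1111/1649 (Z = 83/(-97) + 104*(1/68) = 83*(-1/97) + 26/17 = -83/97 + 26/17 = 1111/1649 ≈ 0.67374)
G = 5/56 (G = 40/448 = 40*(1/448) = 5/56 ≈ 0.089286)
X = -67071/1649 (X = -40 - 1*1111/1649 = -40 - 1111/1649 = -67071/1649 ≈ -40.674)
G + X*82 = 5/56 - 67071/1649*82 = 5/56 - 5499822/1649 = -307981787/92344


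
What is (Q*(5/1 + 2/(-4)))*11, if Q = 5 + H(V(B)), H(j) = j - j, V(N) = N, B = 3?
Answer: 495/2 ≈ 247.50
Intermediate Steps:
H(j) = 0
Q = 5 (Q = 5 + 0 = 5)
(Q*(5/1 + 2/(-4)))*11 = (5*(5/1 + 2/(-4)))*11 = (5*(5*1 + 2*(-¼)))*11 = (5*(5 - ½))*11 = (5*(9/2))*11 = (45/2)*11 = 495/2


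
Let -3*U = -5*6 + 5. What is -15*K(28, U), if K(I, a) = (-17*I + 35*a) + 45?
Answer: 2090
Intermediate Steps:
U = 25/3 (U = -(-5*6 + 5)/3 = -(-30 + 5)/3 = -⅓*(-25) = 25/3 ≈ 8.3333)
K(I, a) = 45 - 17*I + 35*a
-15*K(28, U) = -15*(45 - 17*28 + 35*(25/3)) = -15*(45 - 476 + 875/3) = -15*(-418/3) = 2090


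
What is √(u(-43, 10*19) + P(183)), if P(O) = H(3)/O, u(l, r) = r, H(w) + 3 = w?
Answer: √190 ≈ 13.784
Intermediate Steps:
H(w) = -3 + w
P(O) = 0 (P(O) = (-3 + 3)/O = 0/O = 0)
√(u(-43, 10*19) + P(183)) = √(10*19 + 0) = √(190 + 0) = √190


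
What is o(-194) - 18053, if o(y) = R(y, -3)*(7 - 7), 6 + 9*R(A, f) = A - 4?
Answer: -18053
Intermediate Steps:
R(A, f) = -10/9 + A/9 (R(A, f) = -⅔ + (A - 4)/9 = -⅔ + (-4 + A)/9 = -⅔ + (-4/9 + A/9) = -10/9 + A/9)
o(y) = 0 (o(y) = (-10/9 + y/9)*(7 - 7) = (-10/9 + y/9)*0 = 0)
o(-194) - 18053 = 0 - 18053 = -18053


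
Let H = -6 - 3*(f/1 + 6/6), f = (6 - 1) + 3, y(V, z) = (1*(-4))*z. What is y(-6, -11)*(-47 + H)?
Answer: -3520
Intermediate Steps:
y(V, z) = -4*z
f = 8 (f = 5 + 3 = 8)
H = -33 (H = -6 - 3*(8/1 + 6/6) = -6 - 3*(8*1 + 6*(⅙)) = -6 - 3*(8 + 1) = -6 - 3*9 = -6 - 27 = -33)
y(-6, -11)*(-47 + H) = (-4*(-11))*(-47 - 33) = 44*(-80) = -3520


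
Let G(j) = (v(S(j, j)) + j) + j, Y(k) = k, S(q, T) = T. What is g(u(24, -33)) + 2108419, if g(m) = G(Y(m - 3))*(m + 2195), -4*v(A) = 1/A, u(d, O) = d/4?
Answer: 25457299/12 ≈ 2.1214e+6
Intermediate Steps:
u(d, O) = d/4 (u(d, O) = d*(¼) = d/4)
v(A) = -1/(4*A)
G(j) = 2*j - 1/(4*j) (G(j) = (-1/(4*j) + j) + j = (j - 1/(4*j)) + j = 2*j - 1/(4*j))
g(m) = (2195 + m)*(-6 + 2*m - 1/(4*(-3 + m))) (g(m) = (2*(m - 3) - 1/(4*(m - 3)))*(m + 2195) = (2*(-3 + m) - 1/(4*(-3 + m)))*(2195 + m) = ((-6 + 2*m) - 1/(4*(-3 + m)))*(2195 + m) = (-6 + 2*m - 1/(4*(-3 + m)))*(2195 + m) = (2195 + m)*(-6 + 2*m - 1/(4*(-3 + m))))
g(u(24, -33)) + 2108419 = (-1 + 8*(-3 + (¼)*24)²)*(2195 + (¼)*24)/(4*(-3 + (¼)*24)) + 2108419 = (-1 + 8*(-3 + 6)²)*(2195 + 6)/(4*(-3 + 6)) + 2108419 = (¼)*(-1 + 8*3²)*2201/3 + 2108419 = (¼)*(⅓)*(-1 + 8*9)*2201 + 2108419 = (¼)*(⅓)*(-1 + 72)*2201 + 2108419 = (¼)*(⅓)*71*2201 + 2108419 = 156271/12 + 2108419 = 25457299/12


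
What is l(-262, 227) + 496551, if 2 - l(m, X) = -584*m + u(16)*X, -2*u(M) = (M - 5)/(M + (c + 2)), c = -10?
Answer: 5499217/16 ≈ 3.4370e+5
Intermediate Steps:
u(M) = -(-5 + M)/(2*(-8 + M)) (u(M) = -(M - 5)/(2*(M + (-10 + 2))) = -(-5 + M)/(2*(M - 8)) = -(-5 + M)/(2*(-8 + M)))
l(m, X) = 2 + 584*m + 11*X/16 (l(m, X) = 2 - (-584*m + ((5 - 1*16)/(2*(-8 + 16)))*X) = 2 - (-584*m + ((½)*(5 - 16)/8)*X) = 2 - (-584*m + ((½)*(⅛)*(-11))*X) = 2 - (-584*m - 11*X/16) = 2 + (584*m + 11*X/16) = 2 + 584*m + 11*X/16)
l(-262, 227) + 496551 = (2 + 584*(-262) + (11/16)*227) + 496551 = (2 - 153008 + 2497/16) + 496551 = -2445599/16 + 496551 = 5499217/16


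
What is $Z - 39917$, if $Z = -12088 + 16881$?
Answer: $-35124$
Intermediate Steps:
$Z = 4793$
$Z - 39917 = 4793 - 39917 = -35124$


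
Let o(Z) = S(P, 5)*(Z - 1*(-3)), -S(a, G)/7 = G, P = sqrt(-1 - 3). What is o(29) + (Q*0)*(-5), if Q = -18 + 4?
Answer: -1120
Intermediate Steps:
Q = -14
P = 2*I (P = sqrt(-4) = 2*I ≈ 2.0*I)
S(a, G) = -7*G
o(Z) = -105 - 35*Z (o(Z) = (-7*5)*(Z - 1*(-3)) = -35*(Z + 3) = -35*(3 + Z) = -105 - 35*Z)
o(29) + (Q*0)*(-5) = (-105 - 35*29) - 14*0*(-5) = (-105 - 1015) + 0*(-5) = -1120 + 0 = -1120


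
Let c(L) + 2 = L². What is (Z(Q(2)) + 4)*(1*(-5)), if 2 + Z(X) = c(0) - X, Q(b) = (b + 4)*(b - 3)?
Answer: -30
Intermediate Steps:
Q(b) = (-3 + b)*(4 + b) (Q(b) = (4 + b)*(-3 + b) = (-3 + b)*(4 + b))
c(L) = -2 + L²
Z(X) = -4 - X (Z(X) = -2 + ((-2 + 0²) - X) = -2 + ((-2 + 0) - X) = -2 + (-2 - X) = -4 - X)
(Z(Q(2)) + 4)*(1*(-5)) = ((-4 - (-12 + 2 + 2²)) + 4)*(1*(-5)) = ((-4 - (-12 + 2 + 4)) + 4)*(-5) = ((-4 - 1*(-6)) + 4)*(-5) = ((-4 + 6) + 4)*(-5) = (2 + 4)*(-5) = 6*(-5) = -30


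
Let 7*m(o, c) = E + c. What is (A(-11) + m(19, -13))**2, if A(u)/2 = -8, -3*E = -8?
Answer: 134689/441 ≈ 305.42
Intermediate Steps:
E = 8/3 (E = -1/3*(-8) = 8/3 ≈ 2.6667)
A(u) = -16 (A(u) = 2*(-8) = -16)
m(o, c) = 8/21 + c/7 (m(o, c) = (8/3 + c)/7 = 8/21 + c/7)
(A(-11) + m(19, -13))**2 = (-16 + (8/21 + (1/7)*(-13)))**2 = (-16 + (8/21 - 13/7))**2 = (-16 - 31/21)**2 = (-367/21)**2 = 134689/441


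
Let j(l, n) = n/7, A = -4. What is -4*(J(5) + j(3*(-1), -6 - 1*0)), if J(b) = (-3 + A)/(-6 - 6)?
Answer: 23/21 ≈ 1.0952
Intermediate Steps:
J(b) = 7/12 (J(b) = (-3 - 4)/(-6 - 6) = -7/(-12) = -7*(-1/12) = 7/12)
j(l, n) = n/7 (j(l, n) = n*(1/7) = n/7)
-4*(J(5) + j(3*(-1), -6 - 1*0)) = -4*(7/12 + (-6 - 1*0)/7) = -4*(7/12 + (-6 + 0)/7) = -4*(7/12 + (1/7)*(-6)) = -4*(7/12 - 6/7) = -4*(-23/84) = 23/21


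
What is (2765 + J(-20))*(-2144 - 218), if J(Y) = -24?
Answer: -6474242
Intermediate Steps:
(2765 + J(-20))*(-2144 - 218) = (2765 - 24)*(-2144 - 218) = 2741*(-2362) = -6474242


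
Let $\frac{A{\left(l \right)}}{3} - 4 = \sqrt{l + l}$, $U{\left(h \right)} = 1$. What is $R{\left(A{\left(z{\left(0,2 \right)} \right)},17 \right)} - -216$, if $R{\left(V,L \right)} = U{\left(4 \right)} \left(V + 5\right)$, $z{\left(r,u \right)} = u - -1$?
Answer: $233 + 3 \sqrt{6} \approx 240.35$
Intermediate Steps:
$z{\left(r,u \right)} = 1 + u$ ($z{\left(r,u \right)} = u + 1 = 1 + u$)
$A{\left(l \right)} = 12 + 3 \sqrt{2} \sqrt{l}$ ($A{\left(l \right)} = 12 + 3 \sqrt{l + l} = 12 + 3 \sqrt{2 l} = 12 + 3 \sqrt{2} \sqrt{l}$)
$R{\left(V,L \right)} = 5 + V$ ($R{\left(V,L \right)} = 1 \left(V + 5\right) = 1 \left(5 + V\right) = 5 + V$)
$R{\left(A{\left(z{\left(0,2 \right)} \right)},17 \right)} - -216 = \left(5 + \left(12 + 3 \sqrt{2} \sqrt{1 + 2}\right)\right) - -216 = \left(5 + \left(12 + 3 \sqrt{2} \sqrt{3}\right)\right) + 216 = \left(5 + \left(12 + 3 \sqrt{6}\right)\right) + 216 = \left(17 + 3 \sqrt{6}\right) + 216 = 233 + 3 \sqrt{6}$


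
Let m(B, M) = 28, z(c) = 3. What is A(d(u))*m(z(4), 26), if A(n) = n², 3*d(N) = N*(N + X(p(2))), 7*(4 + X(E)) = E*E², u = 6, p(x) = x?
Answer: 7744/7 ≈ 1106.3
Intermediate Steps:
X(E) = -4 + E³/7 (X(E) = -4 + (E*E²)/7 = -4 + E³/7)
d(N) = N*(-20/7 + N)/3 (d(N) = (N*(N + (-4 + (⅐)*2³)))/3 = (N*(N + (-4 + (⅐)*8)))/3 = (N*(N + (-4 + 8/7)))/3 = (N*(N - 20/7))/3 = (N*(-20/7 + N))/3 = N*(-20/7 + N)/3)
A(d(u))*m(z(4), 26) = ((1/21)*6*(-20 + 7*6))²*28 = ((1/21)*6*(-20 + 42))²*28 = ((1/21)*6*22)²*28 = (44/7)²*28 = (1936/49)*28 = 7744/7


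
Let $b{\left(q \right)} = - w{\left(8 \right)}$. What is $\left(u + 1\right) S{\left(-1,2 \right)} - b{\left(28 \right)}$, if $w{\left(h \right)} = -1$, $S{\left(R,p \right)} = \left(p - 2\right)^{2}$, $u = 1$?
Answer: $-1$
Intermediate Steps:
$S{\left(R,p \right)} = \left(-2 + p\right)^{2}$
$b{\left(q \right)} = 1$ ($b{\left(q \right)} = \left(-1\right) \left(-1\right) = 1$)
$\left(u + 1\right) S{\left(-1,2 \right)} - b{\left(28 \right)} = \left(1 + 1\right) \left(-2 + 2\right)^{2} - 1 = 2 \cdot 0^{2} - 1 = 2 \cdot 0 - 1 = 0 - 1 = -1$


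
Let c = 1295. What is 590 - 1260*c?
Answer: -1631110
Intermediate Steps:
590 - 1260*c = 590 - 1260*1295 = 590 - 1631700 = -1631110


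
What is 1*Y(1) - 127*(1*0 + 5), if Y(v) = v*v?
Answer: -634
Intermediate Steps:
Y(v) = v**2
1*Y(1) - 127*(1*0 + 5) = 1*1**2 - 127*(1*0 + 5) = 1*1 - 127*(0 + 5) = 1 - 127*5 = 1 - 635 = -634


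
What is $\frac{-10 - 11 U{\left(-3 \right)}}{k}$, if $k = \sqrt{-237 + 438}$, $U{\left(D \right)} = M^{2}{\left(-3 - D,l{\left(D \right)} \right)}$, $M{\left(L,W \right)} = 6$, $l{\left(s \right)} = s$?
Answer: $- \frac{406 \sqrt{201}}{201} \approx -28.637$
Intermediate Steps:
$U{\left(D \right)} = 36$ ($U{\left(D \right)} = 6^{2} = 36$)
$k = \sqrt{201} \approx 14.177$
$\frac{-10 - 11 U{\left(-3 \right)}}{k} = \frac{-10 - 396}{\sqrt{201}} = \left(-10 - 396\right) \frac{\sqrt{201}}{201} = - 406 \frac{\sqrt{201}}{201} = - \frac{406 \sqrt{201}}{201}$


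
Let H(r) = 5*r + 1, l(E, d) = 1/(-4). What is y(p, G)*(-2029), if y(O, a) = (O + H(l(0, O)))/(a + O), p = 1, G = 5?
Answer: -2029/8 ≈ -253.63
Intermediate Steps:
l(E, d) = -¼
H(r) = 1 + 5*r
y(O, a) = (-¼ + O)/(O + a) (y(O, a) = (O + (1 + 5*(-¼)))/(a + O) = (O + (1 - 5/4))/(O + a) = (O - ¼)/(O + a) = (-¼ + O)/(O + a))
y(p, G)*(-2029) = ((-¼ + 1)/(1 + 5))*(-2029) = ((¾)/6)*(-2029) = ((⅙)*(¾))*(-2029) = (⅛)*(-2029) = -2029/8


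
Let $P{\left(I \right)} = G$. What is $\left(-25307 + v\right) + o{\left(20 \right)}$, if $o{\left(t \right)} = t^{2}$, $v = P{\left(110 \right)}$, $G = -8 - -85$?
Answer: $-24830$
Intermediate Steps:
$G = 77$ ($G = -8 + 85 = 77$)
$P{\left(I \right)} = 77$
$v = 77$
$\left(-25307 + v\right) + o{\left(20 \right)} = \left(-25307 + 77\right) + 20^{2} = -25230 + 400 = -24830$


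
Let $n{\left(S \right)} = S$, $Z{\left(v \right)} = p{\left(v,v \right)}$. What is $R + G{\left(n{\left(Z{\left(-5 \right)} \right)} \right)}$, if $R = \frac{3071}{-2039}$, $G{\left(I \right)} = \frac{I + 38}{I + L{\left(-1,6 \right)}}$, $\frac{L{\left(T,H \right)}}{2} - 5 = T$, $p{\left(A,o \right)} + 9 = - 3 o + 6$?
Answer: $\frac{4053}{4078} \approx 0.99387$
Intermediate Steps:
$p{\left(A,o \right)} = -3 - 3 o$ ($p{\left(A,o \right)} = -9 - \left(-6 + 3 o\right) = -3 - 3 o$)
$L{\left(T,H \right)} = 10 + 2 T$
$Z{\left(v \right)} = -3 - 3 v$
$G{\left(I \right)} = \frac{38 + I}{8 + I}$ ($G{\left(I \right)} = \frac{I + 38}{I + \left(10 + 2 \left(-1\right)\right)} = \frac{38 + I}{I + \left(10 - 2\right)} = \frac{38 + I}{I + 8} = \frac{38 + I}{8 + I}$)
$R = - \frac{3071}{2039}$ ($R = 3071 \left(- \frac{1}{2039}\right) = - \frac{3071}{2039} \approx -1.5061$)
$R + G{\left(n{\left(Z{\left(-5 \right)} \right)} \right)} = - \frac{3071}{2039} + \frac{38 - -12}{8 - -12} = - \frac{3071}{2039} + \frac{38 + \left(-3 + 15\right)}{8 + \left(-3 + 15\right)} = - \frac{3071}{2039} + \frac{38 + 12}{8 + 12} = - \frac{3071}{2039} + \frac{1}{20} \cdot 50 = - \frac{3071}{2039} + \frac{5}{2} = \frac{4053}{4078}$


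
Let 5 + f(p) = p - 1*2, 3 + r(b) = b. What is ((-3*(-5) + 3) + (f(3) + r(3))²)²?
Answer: 1156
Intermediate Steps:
r(b) = -3 + b
f(p) = -7 + p (f(p) = -5 + (p - 1*2) = -5 + (p - 2) = -5 + (-2 + p) = -7 + p)
((-3*(-5) + 3) + (f(3) + r(3))²)² = ((-3*(-5) + 3) + ((-7 + 3) + (-3 + 3))²)² = ((15 + 3) + (-4 + 0)²)² = (18 + (-4)²)² = (18 + 16)² = 34² = 1156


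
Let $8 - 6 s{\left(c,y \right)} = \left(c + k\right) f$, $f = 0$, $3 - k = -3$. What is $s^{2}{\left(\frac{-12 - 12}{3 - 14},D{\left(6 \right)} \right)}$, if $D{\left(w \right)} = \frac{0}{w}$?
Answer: $\frac{16}{9} \approx 1.7778$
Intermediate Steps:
$k = 6$ ($k = 3 - -3 = 3 + 3 = 6$)
$D{\left(w \right)} = 0$
$s{\left(c,y \right)} = \frac{4}{3}$ ($s{\left(c,y \right)} = \frac{4}{3} - \frac{\left(c + 6\right) 0}{6} = \frac{4}{3} - \frac{\left(6 + c\right) 0}{6} = \frac{4}{3} - 0 = \frac{4}{3} + 0 = \frac{4}{3}$)
$s^{2}{\left(\frac{-12 - 12}{3 - 14},D{\left(6 \right)} \right)} = \left(\frac{4}{3}\right)^{2} = \frac{16}{9}$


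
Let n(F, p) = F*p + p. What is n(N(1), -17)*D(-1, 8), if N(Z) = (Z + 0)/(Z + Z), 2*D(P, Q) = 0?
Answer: 0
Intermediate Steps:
D(P, Q) = 0 (D(P, Q) = (½)*0 = 0)
N(Z) = ½ (N(Z) = Z/((2*Z)) = Z*(1/(2*Z)) = ½)
n(F, p) = p + F*p
n(N(1), -17)*D(-1, 8) = -17*(1 + ½)*0 = -17*3/2*0 = -51/2*0 = 0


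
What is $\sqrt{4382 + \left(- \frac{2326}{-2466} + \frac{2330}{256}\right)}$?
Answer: $\frac{\sqrt{189928601098}}{6576} \approx 66.272$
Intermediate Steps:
$\sqrt{4382 + \left(- \frac{2326}{-2466} + \frac{2330}{256}\right)} = \sqrt{4382 + \left(\left(-2326\right) \left(- \frac{1}{2466}\right) + 2330 \cdot \frac{1}{256}\right)} = \sqrt{4382 + \left(\frac{1163}{1233} + \frac{1165}{128}\right)} = \sqrt{4382 + \frac{1585309}{157824}} = \sqrt{\frac{693170077}{157824}} = \frac{\sqrt{189928601098}}{6576}$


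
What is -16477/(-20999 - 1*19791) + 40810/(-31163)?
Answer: -104651559/115558070 ≈ -0.90562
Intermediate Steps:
-16477/(-20999 - 1*19791) + 40810/(-31163) = -16477/(-20999 - 19791) + 40810*(-1/31163) = -16477/(-40790) - 3710/2833 = -16477*(-1/40790) - 3710/2833 = 16477/40790 - 3710/2833 = -104651559/115558070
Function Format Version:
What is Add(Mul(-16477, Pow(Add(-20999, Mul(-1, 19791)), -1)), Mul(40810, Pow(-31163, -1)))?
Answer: Rational(-104651559, 115558070) ≈ -0.90562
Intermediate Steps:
Add(Mul(-16477, Pow(Add(-20999, Mul(-1, 19791)), -1)), Mul(40810, Pow(-31163, -1))) = Add(Mul(-16477, Pow(Add(-20999, -19791), -1)), Mul(40810, Rational(-1, 31163))) = Add(Mul(-16477, Pow(-40790, -1)), Rational(-3710, 2833)) = Add(Mul(-16477, Rational(-1, 40790)), Rational(-3710, 2833)) = Add(Rational(16477, 40790), Rational(-3710, 2833)) = Rational(-104651559, 115558070)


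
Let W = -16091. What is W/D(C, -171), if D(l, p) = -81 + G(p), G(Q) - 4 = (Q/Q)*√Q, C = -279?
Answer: 1239007/6100 + 48273*I*√19/6100 ≈ 203.12 + 34.495*I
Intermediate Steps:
G(Q) = 4 + √Q (G(Q) = 4 + (Q/Q)*√Q = 4 + 1*√Q = 4 + √Q)
D(l, p) = -77 + √p (D(l, p) = -81 + (4 + √p) = -77 + √p)
W/D(C, -171) = -16091/(-77 + √(-171)) = -16091/(-77 + 3*I*√19)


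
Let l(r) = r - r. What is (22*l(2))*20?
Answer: 0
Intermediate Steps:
l(r) = 0
(22*l(2))*20 = (22*0)*20 = 0*20 = 0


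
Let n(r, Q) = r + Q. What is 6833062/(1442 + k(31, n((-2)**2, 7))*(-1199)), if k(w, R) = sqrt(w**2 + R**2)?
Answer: -4926637702/776702459 - 4096420669*sqrt(1082)/776702459 ≈ -179.83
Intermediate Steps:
n(r, Q) = Q + r
k(w, R) = sqrt(R**2 + w**2)
6833062/(1442 + k(31, n((-2)**2, 7))*(-1199)) = 6833062/(1442 + sqrt((7 + (-2)**2)**2 + 31**2)*(-1199)) = 6833062/(1442 + sqrt((7 + 4)**2 + 961)*(-1199)) = 6833062/(1442 + sqrt(11**2 + 961)*(-1199)) = 6833062/(1442 + sqrt(121 + 961)*(-1199)) = 6833062/(1442 + sqrt(1082)*(-1199)) = 6833062/(1442 - 1199*sqrt(1082))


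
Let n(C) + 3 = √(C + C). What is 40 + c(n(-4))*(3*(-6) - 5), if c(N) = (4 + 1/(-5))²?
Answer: -7303/25 ≈ -292.12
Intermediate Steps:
n(C) = -3 + √2*√C (n(C) = -3 + √(C + C) = -3 + √(2*C) = -3 + √2*√C)
c(N) = 361/25 (c(N) = (4 - ⅕)² = (19/5)² = 361/25)
40 + c(n(-4))*(3*(-6) - 5) = 40 + 361*(3*(-6) - 5)/25 = 40 + 361*(-18 - 5)/25 = 40 + (361/25)*(-23) = 40 - 8303/25 = -7303/25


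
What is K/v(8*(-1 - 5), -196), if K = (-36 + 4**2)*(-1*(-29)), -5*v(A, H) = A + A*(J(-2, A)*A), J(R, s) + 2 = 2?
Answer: -725/12 ≈ -60.417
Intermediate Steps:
J(R, s) = 0 (J(R, s) = -2 + 2 = 0)
v(A, H) = -A/5 (v(A, H) = -(A + A*(0*A))/5 = -(A + A*0)/5 = -(A + 0)/5 = -A/5)
K = -580 (K = (-36 + 16)*29 = -20*29 = -580)
K/v(8*(-1 - 5), -196) = -580*(-5/(8*(-1 - 5))) = -580/((-8*(-6)/5)) = -580/((-1/5*(-48))) = -580/48/5 = -580*5/48 = -725/12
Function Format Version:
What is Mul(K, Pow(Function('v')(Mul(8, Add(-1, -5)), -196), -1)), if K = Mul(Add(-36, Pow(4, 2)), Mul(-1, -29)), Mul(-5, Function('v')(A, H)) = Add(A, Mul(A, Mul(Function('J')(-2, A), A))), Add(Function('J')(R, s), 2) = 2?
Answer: Rational(-725, 12) ≈ -60.417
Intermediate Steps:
Function('J')(R, s) = 0 (Function('J')(R, s) = Add(-2, 2) = 0)
Function('v')(A, H) = Mul(Rational(-1, 5), A) (Function('v')(A, H) = Mul(Rational(-1, 5), Add(A, Mul(A, Mul(0, A)))) = Mul(Rational(-1, 5), Add(A, Mul(A, 0))) = Mul(Rational(-1, 5), Add(A, 0)) = Mul(Rational(-1, 5), A))
K = -580 (K = Mul(Add(-36, 16), 29) = Mul(-20, 29) = -580)
Mul(K, Pow(Function('v')(Mul(8, Add(-1, -5)), -196), -1)) = Mul(-580, Pow(Mul(Rational(-1, 5), Mul(8, Add(-1, -5))), -1)) = Mul(-580, Pow(Mul(Rational(-1, 5), Mul(8, -6)), -1)) = Mul(-580, Pow(Mul(Rational(-1, 5), -48), -1)) = Mul(-580, Pow(Rational(48, 5), -1)) = Mul(-580, Rational(5, 48)) = Rational(-725, 12)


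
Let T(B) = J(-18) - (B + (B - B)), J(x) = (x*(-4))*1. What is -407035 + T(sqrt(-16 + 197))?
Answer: -406963 - sqrt(181) ≈ -4.0698e+5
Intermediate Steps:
J(x) = -4*x (J(x) = -4*x*1 = -4*x)
T(B) = 72 - B (T(B) = -4*(-18) - (B + (B - B)) = 72 - (B + 0) = 72 - B)
-407035 + T(sqrt(-16 + 197)) = -407035 + (72 - sqrt(-16 + 197)) = -407035 + (72 - sqrt(181)) = -406963 - sqrt(181)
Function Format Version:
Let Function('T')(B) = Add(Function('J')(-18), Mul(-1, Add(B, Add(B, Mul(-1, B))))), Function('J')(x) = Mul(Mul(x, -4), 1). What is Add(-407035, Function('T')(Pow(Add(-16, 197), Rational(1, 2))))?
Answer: Add(-406963, Mul(-1, Pow(181, Rational(1, 2)))) ≈ -4.0698e+5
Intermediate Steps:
Function('J')(x) = Mul(-4, x) (Function('J')(x) = Mul(Mul(-4, x), 1) = Mul(-4, x))
Function('T')(B) = Add(72, Mul(-1, B)) (Function('T')(B) = Add(Mul(-4, -18), Mul(-1, Add(B, Add(B, Mul(-1, B))))) = Add(72, Mul(-1, Add(B, 0))) = Add(72, Mul(-1, B)))
Add(-407035, Function('T')(Pow(Add(-16, 197), Rational(1, 2)))) = Add(-407035, Add(72, Mul(-1, Pow(Add(-16, 197), Rational(1, 2))))) = Add(-407035, Add(72, Mul(-1, Pow(181, Rational(1, 2))))) = Add(-406963, Mul(-1, Pow(181, Rational(1, 2))))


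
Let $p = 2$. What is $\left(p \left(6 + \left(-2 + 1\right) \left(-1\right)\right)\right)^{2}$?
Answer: $196$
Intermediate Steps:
$\left(p \left(6 + \left(-2 + 1\right) \left(-1\right)\right)\right)^{2} = \left(2 \left(6 + \left(-2 + 1\right) \left(-1\right)\right)\right)^{2} = \left(2 \left(6 - -1\right)\right)^{2} = \left(2 \left(6 + 1\right)\right)^{2} = \left(2 \cdot 7\right)^{2} = 14^{2} = 196$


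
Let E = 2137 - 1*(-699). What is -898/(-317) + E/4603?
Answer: 5032506/1459151 ≈ 3.4489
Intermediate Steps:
E = 2836 (E = 2137 + 699 = 2836)
-898/(-317) + E/4603 = -898/(-317) + 2836/4603 = -898*(-1/317) + 2836*(1/4603) = 898/317 + 2836/4603 = 5032506/1459151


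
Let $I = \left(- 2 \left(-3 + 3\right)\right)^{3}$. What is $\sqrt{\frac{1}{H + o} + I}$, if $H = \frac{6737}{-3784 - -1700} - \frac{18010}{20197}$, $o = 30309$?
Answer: $\frac{2 \sqrt{13422137201304062011}}{1275548819303} \approx 0.0057444$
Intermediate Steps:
$H = - \frac{173600029}{42090548}$ ($H = \frac{6737}{-3784 + 1700} - \frac{18010}{20197} = \frac{6737}{-2084} - \frac{18010}{20197} = 6737 \left(- \frac{1}{2084}\right) - \frac{18010}{20197} = - \frac{6737}{2084} - \frac{18010}{20197} = - \frac{173600029}{42090548} \approx -4.1244$)
$I = 0$ ($I = \left(\left(-2\right) 0\right)^{3} = 0^{3} = 0$)
$\sqrt{\frac{1}{H + o} + I} = \sqrt{\frac{1}{- \frac{173600029}{42090548} + 30309} + 0} = \sqrt{\frac{1}{\frac{1275548819303}{42090548}} + 0} = \sqrt{\frac{42090548}{1275548819303} + 0} = \sqrt{\frac{42090548}{1275548819303}} = \frac{2 \sqrt{13422137201304062011}}{1275548819303}$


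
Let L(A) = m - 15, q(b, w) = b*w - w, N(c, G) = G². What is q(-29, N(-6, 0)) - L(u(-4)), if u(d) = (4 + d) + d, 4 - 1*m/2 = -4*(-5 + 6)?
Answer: -1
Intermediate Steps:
m = 16 (m = 8 - (-8)*(-5 + 6) = 8 - (-8) = 8 - 2*(-4) = 8 + 8 = 16)
q(b, w) = -w + b*w
u(d) = 4 + 2*d
L(A) = 1 (L(A) = 16 - 15 = 1)
q(-29, N(-6, 0)) - L(u(-4)) = 0²*(-1 - 29) - 1*1 = 0*(-30) - 1 = 0 - 1 = -1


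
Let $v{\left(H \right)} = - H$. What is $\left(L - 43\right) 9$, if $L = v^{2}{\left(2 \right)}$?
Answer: $-351$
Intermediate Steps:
$L = 4$ ($L = \left(\left(-1\right) 2\right)^{2} = \left(-2\right)^{2} = 4$)
$\left(L - 43\right) 9 = \left(4 - 43\right) 9 = \left(-39\right) 9 = -351$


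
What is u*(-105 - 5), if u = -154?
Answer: 16940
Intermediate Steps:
u*(-105 - 5) = -154*(-105 - 5) = -154*(-110) = 16940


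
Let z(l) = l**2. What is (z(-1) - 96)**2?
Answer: 9025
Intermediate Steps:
(z(-1) - 96)**2 = ((-1)**2 - 96)**2 = (1 - 96)**2 = (-95)**2 = 9025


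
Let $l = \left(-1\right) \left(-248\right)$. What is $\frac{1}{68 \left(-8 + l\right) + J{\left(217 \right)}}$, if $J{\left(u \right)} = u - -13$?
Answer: $\frac{1}{16550} \approx 6.0423 \cdot 10^{-5}$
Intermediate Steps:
$l = 248$
$J{\left(u \right)} = 13 + u$ ($J{\left(u \right)} = u + 13 = 13 + u$)
$\frac{1}{68 \left(-8 + l\right) + J{\left(217 \right)}} = \frac{1}{68 \left(-8 + 248\right) + \left(13 + 217\right)} = \frac{1}{68 \cdot 240 + 230} = \frac{1}{16320 + 230} = \frac{1}{16550}$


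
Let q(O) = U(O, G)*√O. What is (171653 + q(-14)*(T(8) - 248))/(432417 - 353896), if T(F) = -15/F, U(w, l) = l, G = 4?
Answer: 171653/78521 - 1999*I*√14/157042 ≈ 2.1861 - 0.047628*I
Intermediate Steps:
q(O) = 4*√O
(171653 + q(-14)*(T(8) - 248))/(432417 - 353896) = (171653 + (4*√(-14))*(-15/8 - 248))/(432417 - 353896) = (171653 + (4*(I*√14))*(-15*⅛ - 248))/78521 = (171653 + (4*I*√14)*(-15/8 - 248))*(1/78521) = (171653 + (4*I*√14)*(-1999/8))*(1/78521) = (171653 - 1999*I*√14/2)*(1/78521) = 171653/78521 - 1999*I*√14/157042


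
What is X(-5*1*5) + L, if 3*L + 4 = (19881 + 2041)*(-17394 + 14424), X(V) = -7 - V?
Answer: -65108290/3 ≈ -2.1703e+7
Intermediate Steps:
L = -65108344/3 (L = -4/3 + ((19881 + 2041)*(-17394 + 14424))/3 = -4/3 + (21922*(-2970))/3 = -4/3 + (⅓)*(-65108340) = -4/3 - 21702780 = -65108344/3 ≈ -2.1703e+7)
X(-5*1*5) + L = (-7 - (-5*1)*5) - 65108344/3 = (-7 - (-5)*5) - 65108344/3 = (-7 - 1*(-25)) - 65108344/3 = (-7 + 25) - 65108344/3 = 18 - 65108344/3 = -65108290/3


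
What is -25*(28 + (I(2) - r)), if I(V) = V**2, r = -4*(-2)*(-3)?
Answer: -1400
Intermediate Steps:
r = -24 (r = 8*(-3) = -24)
-25*(28 + (I(2) - r)) = -25*(28 + (2**2 - 1*(-24))) = -25*(28 + (4 + 24)) = -25*(28 + 28) = -25*56 = -1400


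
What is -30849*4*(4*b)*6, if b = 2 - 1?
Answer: -2961504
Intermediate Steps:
b = 1
-30849*4*(4*b)*6 = -30849*4*(4*1)*6 = -30849*4*4*6 = -493584*6 = -30849*96 = -2961504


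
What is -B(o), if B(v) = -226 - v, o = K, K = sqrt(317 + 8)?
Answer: 226 + 5*sqrt(13) ≈ 244.03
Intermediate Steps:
K = 5*sqrt(13) (K = sqrt(325) = 5*sqrt(13) ≈ 18.028)
o = 5*sqrt(13) ≈ 18.028
-B(o) = -(-226 - 5*sqrt(13)) = 226 + 5*sqrt(13)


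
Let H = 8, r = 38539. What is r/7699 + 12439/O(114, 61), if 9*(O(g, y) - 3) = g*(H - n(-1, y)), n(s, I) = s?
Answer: 100276924/900783 ≈ 111.32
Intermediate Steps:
O(g, y) = 3 + g (O(g, y) = 3 + (g*(8 - 1*(-1)))/9 = 3 + (g*(8 + 1))/9 = 3 + (g*9)/9 = 3 + (9*g)/9 = 3 + g)
r/7699 + 12439/O(114, 61) = 38539/7699 + 12439/(3 + 114) = 38539*(1/7699) + 12439/117 = 38539/7699 + 12439*(1/117) = 38539/7699 + 12439/117 = 100276924/900783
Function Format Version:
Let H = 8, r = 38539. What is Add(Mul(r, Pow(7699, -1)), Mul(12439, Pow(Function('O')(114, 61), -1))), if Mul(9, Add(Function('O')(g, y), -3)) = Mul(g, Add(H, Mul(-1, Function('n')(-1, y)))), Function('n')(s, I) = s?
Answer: Rational(100276924, 900783) ≈ 111.32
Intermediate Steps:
Function('O')(g, y) = Add(3, g) (Function('O')(g, y) = Add(3, Mul(Rational(1, 9), Mul(g, Add(8, Mul(-1, -1))))) = Add(3, Mul(Rational(1, 9), Mul(g, Add(8, 1)))) = Add(3, Mul(Rational(1, 9), Mul(g, 9))) = Add(3, Mul(Rational(1, 9), Mul(9, g))) = Add(3, g))
Add(Mul(r, Pow(7699, -1)), Mul(12439, Pow(Function('O')(114, 61), -1))) = Add(Mul(38539, Pow(7699, -1)), Mul(12439, Pow(Add(3, 114), -1))) = Add(Mul(38539, Rational(1, 7699)), Mul(12439, Pow(117, -1))) = Add(Rational(38539, 7699), Mul(12439, Rational(1, 117))) = Add(Rational(38539, 7699), Rational(12439, 117)) = Rational(100276924, 900783)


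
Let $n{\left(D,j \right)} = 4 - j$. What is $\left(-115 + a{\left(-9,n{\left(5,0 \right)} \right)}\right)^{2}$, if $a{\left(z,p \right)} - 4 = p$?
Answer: $11449$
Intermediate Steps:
$a{\left(z,p \right)} = 4 + p$
$\left(-115 + a{\left(-9,n{\left(5,0 \right)} \right)}\right)^{2} = \left(-115 + \left(4 + \left(4 - 0\right)\right)\right)^{2} = \left(-115 + \left(4 + \left(4 + 0\right)\right)\right)^{2} = \left(-115 + \left(4 + 4\right)\right)^{2} = \left(-115 + 8\right)^{2} = \left(-107\right)^{2} = 11449$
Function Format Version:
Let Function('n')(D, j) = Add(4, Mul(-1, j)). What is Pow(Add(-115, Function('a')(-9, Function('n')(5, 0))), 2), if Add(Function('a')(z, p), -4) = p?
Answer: 11449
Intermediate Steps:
Function('a')(z, p) = Add(4, p)
Pow(Add(-115, Function('a')(-9, Function('n')(5, 0))), 2) = Pow(Add(-115, Add(4, Add(4, Mul(-1, 0)))), 2) = Pow(Add(-115, Add(4, Add(4, 0))), 2) = Pow(Add(-115, Add(4, 4)), 2) = Pow(Add(-115, 8), 2) = Pow(-107, 2) = 11449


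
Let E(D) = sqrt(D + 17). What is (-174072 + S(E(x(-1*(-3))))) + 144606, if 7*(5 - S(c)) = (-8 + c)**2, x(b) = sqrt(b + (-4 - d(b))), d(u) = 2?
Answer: -29461 - (8 - sqrt(17 + I*sqrt(3)))**2/7 ≈ -29463.0 + 0.23204*I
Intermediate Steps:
x(b) = sqrt(-6 + b) (x(b) = sqrt(b + (-4 - 1*2)) = sqrt(b + (-4 - 2)) = sqrt(b - 6) = sqrt(-6 + b))
E(D) = sqrt(17 + D)
S(c) = 5 - (-8 + c)**2/7
(-174072 + S(E(x(-1*(-3))))) + 144606 = (-174072 + (5 - (-8 + sqrt(17 + sqrt(-6 - 1*(-3))))**2/7)) + 144606 = (-174072 + (5 - (-8 + sqrt(17 + sqrt(-6 + 3)))**2/7)) + 144606 = (-174072 + (5 - (-8 + sqrt(17 + sqrt(-3)))**2/7)) + 144606 = (-174072 + (5 - (-8 + sqrt(17 + I*sqrt(3)))**2/7)) + 144606 = (-174067 - (-8 + sqrt(17 + I*sqrt(3)))**2/7) + 144606 = -29461 - (-8 + sqrt(17 + I*sqrt(3)))**2/7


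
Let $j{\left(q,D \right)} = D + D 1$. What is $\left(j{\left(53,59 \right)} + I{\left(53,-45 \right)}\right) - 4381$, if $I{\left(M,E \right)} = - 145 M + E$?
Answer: $-11993$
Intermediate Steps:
$I{\left(M,E \right)} = E - 145 M$
$j{\left(q,D \right)} = 2 D$ ($j{\left(q,D \right)} = D + D = 2 D$)
$\left(j{\left(53,59 \right)} + I{\left(53,-45 \right)}\right) - 4381 = \left(2 \cdot 59 - 7730\right) - 4381 = \left(118 - 7730\right) - 4381 = -7612 - 4381 = -11993$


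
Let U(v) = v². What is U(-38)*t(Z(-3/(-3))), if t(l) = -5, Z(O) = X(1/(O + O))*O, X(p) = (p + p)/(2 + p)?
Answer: -7220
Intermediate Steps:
X(p) = 2*p/(2 + p) (X(p) = (2*p)/(2 + p) = 2*p/(2 + p))
Z(O) = 1/(2 + 1/(2*O)) (Z(O) = (2/((O + O)*(2 + 1/(O + O))))*O = (2/(((2*O))*(2 + 1/(2*O))))*O = (2*(1/(2*O))/(2 + 1/(2*O)))*O = (1/(O*(2 + 1/(2*O))))*O = 1/(2 + 1/(2*O)))
U(-38)*t(Z(-3/(-3))) = (-38)²*(-5) = 1444*(-5) = -7220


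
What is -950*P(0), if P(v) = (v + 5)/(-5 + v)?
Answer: 950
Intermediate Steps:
P(v) = (5 + v)/(-5 + v)
-950*P(0) = -950*(5 + 0)/(-5 + 0) = -950*5/(-5) = -(-190)*5 = -950*(-1) = 950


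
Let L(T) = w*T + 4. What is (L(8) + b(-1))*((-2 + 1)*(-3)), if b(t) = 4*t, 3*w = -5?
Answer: -40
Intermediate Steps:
w = -5/3 (w = (1/3)*(-5) = -5/3 ≈ -1.6667)
L(T) = 4 - 5*T/3 (L(T) = -5*T/3 + 4 = 4 - 5*T/3)
(L(8) + b(-1))*((-2 + 1)*(-3)) = ((4 - 5/3*8) + 4*(-1))*((-2 + 1)*(-3)) = ((4 - 40/3) - 4)*(-1*(-3)) = (-28/3 - 4)*3 = -40/3*3 = -40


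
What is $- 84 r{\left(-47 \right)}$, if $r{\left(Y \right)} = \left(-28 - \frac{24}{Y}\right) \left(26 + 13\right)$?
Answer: $\frac{4232592}{47} \approx 90055.0$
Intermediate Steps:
$r{\left(Y \right)} = -1092 - \frac{936}{Y}$ ($r{\left(Y \right)} = \left(-28 - \frac{24}{Y}\right) 39 = -1092 - \frac{936}{Y}$)
$- 84 r{\left(-47 \right)} = - 84 \left(-1092 - \frac{936}{-47}\right) = - 84 \left(-1092 - - \frac{936}{47}\right) = - 84 \left(-1092 + \frac{936}{47}\right) = \left(-84\right) \left(- \frac{50388}{47}\right) = \frac{4232592}{47}$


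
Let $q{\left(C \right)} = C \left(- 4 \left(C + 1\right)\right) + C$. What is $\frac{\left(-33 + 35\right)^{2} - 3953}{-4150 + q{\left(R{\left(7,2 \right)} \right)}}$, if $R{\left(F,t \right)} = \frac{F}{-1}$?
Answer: $\frac{3949}{4325} \approx 0.91306$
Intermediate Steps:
$R{\left(F,t \right)} = - F$ ($R{\left(F,t \right)} = F \left(-1\right) = - F$)
$q{\left(C \right)} = C + C \left(-4 - 4 C\right)$ ($q{\left(C \right)} = C \left(- 4 \left(1 + C\right)\right) + C = C \left(-4 - 4 C\right) + C = C + C \left(-4 - 4 C\right)$)
$\frac{\left(-33 + 35\right)^{2} - 3953}{-4150 + q{\left(R{\left(7,2 \right)} \right)}} = \frac{\left(-33 + 35\right)^{2} - 3953}{-4150 - \left(-1\right) 7 \left(3 + 4 \left(\left(-1\right) 7\right)\right)} = \frac{2^{2} - 3953}{-4150 - - 7 \left(3 + 4 \left(-7\right)\right)} = \frac{4 - 3953}{-4150 - - 7 \left(3 - 28\right)} = - \frac{3949}{-4150 - \left(-7\right) \left(-25\right)} = - \frac{3949}{-4150 - 175} = - \frac{3949}{-4325} = \left(-3949\right) \left(- \frac{1}{4325}\right) = \frac{3949}{4325}$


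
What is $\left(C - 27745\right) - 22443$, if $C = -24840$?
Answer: $-75028$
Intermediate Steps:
$\left(C - 27745\right) - 22443 = \left(-24840 - 27745\right) - 22443 = -52585 - 22443 = -75028$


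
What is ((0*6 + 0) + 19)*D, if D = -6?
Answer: -114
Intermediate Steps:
((0*6 + 0) + 19)*D = ((0*6 + 0) + 19)*(-6) = ((0 + 0) + 19)*(-6) = (0 + 19)*(-6) = 19*(-6) = -114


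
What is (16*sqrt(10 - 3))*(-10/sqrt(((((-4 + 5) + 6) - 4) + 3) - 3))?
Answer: -160*sqrt(21)/3 ≈ -244.40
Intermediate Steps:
(16*sqrt(10 - 3))*(-10/sqrt(((((-4 + 5) + 6) - 4) + 3) - 3)) = (16*sqrt(7))*(-10/sqrt((((1 + 6) - 4) + 3) - 3)) = (16*sqrt(7))*(-10/sqrt(((7 - 4) + 3) - 3)) = (16*sqrt(7))*(-10/sqrt((3 + 3) - 3)) = (16*sqrt(7))*(-10/sqrt(6 - 3)) = (16*sqrt(7))*(-10*sqrt(3)/3) = -160*sqrt(21)/3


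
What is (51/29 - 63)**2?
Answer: 3154176/841 ≈ 3750.5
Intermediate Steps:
(51/29 - 63)**2 = (-1776/29)**2 = 3154176/841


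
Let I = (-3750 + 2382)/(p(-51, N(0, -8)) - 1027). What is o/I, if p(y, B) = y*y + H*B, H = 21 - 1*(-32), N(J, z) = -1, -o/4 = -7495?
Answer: -1266655/38 ≈ -33333.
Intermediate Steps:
o = 29980 (o = -4*(-7495) = 29980)
H = 53 (H = 21 + 32 = 53)
p(y, B) = y² + 53*B (p(y, B) = y*y + 53*B = y² + 53*B)
I = -152/169 (I = (-3750 + 2382)/(((-51)² + 53*(-1)) - 1027) = -1368/((2601 - 53) - 1027) = -1368/(2548 - 1027) = -1368/1521 = -1368*1/1521 = -152/169 ≈ -0.89941)
o/I = 29980/(-152/169) = 29980*(-169/152) = -1266655/38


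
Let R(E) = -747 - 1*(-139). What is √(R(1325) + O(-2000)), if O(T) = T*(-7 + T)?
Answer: 4*√250837 ≈ 2003.3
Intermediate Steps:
R(E) = -608 (R(E) = -747 + 139 = -608)
√(R(1325) + O(-2000)) = √(-608 - 2000*(-7 - 2000)) = √(-608 - 2000*(-2007)) = √(-608 + 4014000) = √4013392 = 4*√250837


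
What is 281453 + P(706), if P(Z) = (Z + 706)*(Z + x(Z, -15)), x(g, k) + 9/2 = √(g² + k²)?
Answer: 1271971 + 1412*√498661 ≈ 2.2691e+6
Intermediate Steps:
x(g, k) = -9/2 + √(g² + k²)
P(Z) = (706 + Z)*(-9/2 + Z + √(225 + Z²)) (P(Z) = (Z + 706)*(Z + (-9/2 + √(Z² + (-15)²))) = (706 + Z)*(Z + (-9/2 + √(Z² + 225))) = (706 + Z)*(Z + (-9/2 + √(225 + Z²))) = (706 + Z)*(-9/2 + Z + √(225 + Z²)))
281453 + P(706) = 281453 + (-3177 + 706² + 706*√(225 + 706²) + (1403/2)*706 + 706*√(225 + 706²)) = 281453 + (-3177 + 498436 + 706*√(225 + 498436) + 495259 + 706*√(225 + 498436)) = 281453 + (-3177 + 498436 + 706*√498661 + 495259 + 706*√498661) = 281453 + (990518 + 1412*√498661) = 1271971 + 1412*√498661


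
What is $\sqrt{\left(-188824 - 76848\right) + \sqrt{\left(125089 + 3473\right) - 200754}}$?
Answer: $2 \sqrt{-66418 + 4 i \sqrt{282}} \approx 0.26064 + 515.43 i$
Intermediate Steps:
$\sqrt{\left(-188824 - 76848\right) + \sqrt{\left(125089 + 3473\right) - 200754}} = \sqrt{\left(-188824 - 76848\right) + \sqrt{128562 - 200754}} = \sqrt{-265672 + \sqrt{-72192}} = \sqrt{-265672 + 16 i \sqrt{282}}$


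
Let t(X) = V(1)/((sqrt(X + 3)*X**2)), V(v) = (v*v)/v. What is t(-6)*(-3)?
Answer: I*sqrt(3)/36 ≈ 0.048113*I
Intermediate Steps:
V(v) = v (V(v) = v**2/v = v)
t(X) = 1/(X**2*sqrt(3 + X)) (t(X) = 1/(sqrt(X + 3)*X**2) = 1/(sqrt(3 + X)*X**2) = 1/(X**2*sqrt(3 + X)))
t(-6)*(-3) = (1/((-6)**2*sqrt(3 - 6)))*(-3) = (1/(36*sqrt(-3)))*(-3) = ((-I*sqrt(3)/3)/36)*(-3) = -I*sqrt(3)/108*(-3) = I*sqrt(3)/36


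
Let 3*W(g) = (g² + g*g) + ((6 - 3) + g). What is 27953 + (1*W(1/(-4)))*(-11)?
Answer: 670619/24 ≈ 27942.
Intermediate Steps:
W(g) = 1 + g/3 + 2*g²/3 (W(g) = ((g² + g*g) + ((6 - 3) + g))/3 = ((g² + g²) + (3 + g))/3 = (2*g² + (3 + g))/3 = (3 + g + 2*g²)/3 = 1 + g/3 + 2*g²/3)
27953 + (1*W(1/(-4)))*(-11) = 27953 + (1*(1 + (⅓)/(-4) + 2*(1/(-4))²/3))*(-11) = 27953 + (1*(1 + (⅓)*(-¼) + 2*(-¼)²/3))*(-11) = 27953 + (1*(1 - 1/12 + (⅔)*(1/16)))*(-11) = 27953 + (1*(1 - 1/12 + 1/24))*(-11) = 27953 + (1*(23/24))*(-11) = 27953 + (23/24)*(-11) = 27953 - 253/24 = 670619/24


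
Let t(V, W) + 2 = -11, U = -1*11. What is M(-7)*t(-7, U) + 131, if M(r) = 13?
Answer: -38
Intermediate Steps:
U = -11
t(V, W) = -13 (t(V, W) = -2 - 11 = -13)
M(-7)*t(-7, U) + 131 = 13*(-13) + 131 = -169 + 131 = -38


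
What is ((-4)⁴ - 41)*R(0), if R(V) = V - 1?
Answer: -215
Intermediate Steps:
R(V) = -1 + V
((-4)⁴ - 41)*R(0) = ((-4)⁴ - 41)*(-1 + 0) = (256 - 41)*(-1) = 215*(-1) = -215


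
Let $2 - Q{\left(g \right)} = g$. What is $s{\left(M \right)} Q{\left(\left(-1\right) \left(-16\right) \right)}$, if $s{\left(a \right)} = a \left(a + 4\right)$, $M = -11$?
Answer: $-1078$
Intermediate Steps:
$Q{\left(g \right)} = 2 - g$
$s{\left(a \right)} = a \left(4 + a\right)$
$s{\left(M \right)} Q{\left(\left(-1\right) \left(-16\right) \right)} = - 11 \left(4 - 11\right) \left(2 - \left(-1\right) \left(-16\right)\right) = \left(-11\right) \left(-7\right) \left(2 - 16\right) = 77 \left(2 - 16\right) = 77 \left(-14\right) = -1078$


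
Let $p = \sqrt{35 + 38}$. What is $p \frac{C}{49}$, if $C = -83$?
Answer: $- \frac{83 \sqrt{73}}{49} \approx -14.473$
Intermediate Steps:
$p = \sqrt{73} \approx 8.544$
$p \frac{C}{49} = \sqrt{73} \left(- \frac{83}{49}\right) = - \frac{83 \sqrt{73}}{49}$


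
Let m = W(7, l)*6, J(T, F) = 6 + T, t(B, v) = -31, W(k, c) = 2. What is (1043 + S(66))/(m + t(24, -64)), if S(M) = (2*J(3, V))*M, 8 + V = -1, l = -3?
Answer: -2231/19 ≈ -117.42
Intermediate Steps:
V = -9 (V = -8 - 1 = -9)
m = 12 (m = 2*6 = 12)
S(M) = 18*M (S(M) = (2*(6 + 3))*M = (2*9)*M = 18*M)
(1043 + S(66))/(m + t(24, -64)) = (1043 + 18*66)/(12 - 31) = (1043 + 1188)/(-19) = 2231*(-1/19) = -2231/19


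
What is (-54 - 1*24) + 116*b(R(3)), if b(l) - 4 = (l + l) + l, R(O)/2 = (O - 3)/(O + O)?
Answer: 386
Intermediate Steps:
R(O) = (-3 + O)/O (R(O) = 2*((O - 3)/(O + O)) = 2*((-3 + O)/((2*O))) = 2*((-3 + O)*(1/(2*O))) = 2*((-3 + O)/(2*O)) = (-3 + O)/O)
b(l) = 4 + 3*l (b(l) = 4 + ((l + l) + l) = 4 + (2*l + l) = 4 + 3*l)
(-54 - 1*24) + 116*b(R(3)) = (-54 - 1*24) + 116*(4 + 3*((-3 + 3)/3)) = (-54 - 24) + 116*(4 + 3*((⅓)*0)) = -78 + 116*(4 + 3*0) = -78 + 116*(4 + 0) = -78 + 116*4 = -78 + 464 = 386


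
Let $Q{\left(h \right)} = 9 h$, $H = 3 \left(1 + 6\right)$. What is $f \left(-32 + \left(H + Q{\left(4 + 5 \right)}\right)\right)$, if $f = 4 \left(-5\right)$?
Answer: $-1400$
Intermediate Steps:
$H = 21$ ($H = 3 \cdot 7 = 21$)
$f = -20$
$f \left(-32 + \left(H + Q{\left(4 + 5 \right)}\right)\right) = - 20 \left(-32 + \left(21 + 9 \left(4 + 5\right)\right)\right) = - 20 \left(-32 + \left(21 + 9 \cdot 9\right)\right) = - 20 \left(-32 + \left(21 + 81\right)\right) = - 20 \left(-32 + 102\right) = \left(-20\right) 70 = -1400$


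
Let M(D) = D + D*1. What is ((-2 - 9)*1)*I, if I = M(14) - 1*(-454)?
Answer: -5302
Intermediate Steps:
M(D) = 2*D (M(D) = D + D = 2*D)
I = 482 (I = 2*14 - 1*(-454) = 28 + 454 = 482)
((-2 - 9)*1)*I = ((-2 - 9)*1)*482 = -11*1*482 = -11*482 = -5302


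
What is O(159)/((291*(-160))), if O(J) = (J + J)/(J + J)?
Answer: -1/46560 ≈ -2.1478e-5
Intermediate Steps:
O(J) = 1 (O(J) = (2*J)/((2*J)) = (2*J)*(1/(2*J)) = 1)
O(159)/((291*(-160))) = 1/(291*(-160)) = 1/(-46560) = 1*(-1/46560) = -1/46560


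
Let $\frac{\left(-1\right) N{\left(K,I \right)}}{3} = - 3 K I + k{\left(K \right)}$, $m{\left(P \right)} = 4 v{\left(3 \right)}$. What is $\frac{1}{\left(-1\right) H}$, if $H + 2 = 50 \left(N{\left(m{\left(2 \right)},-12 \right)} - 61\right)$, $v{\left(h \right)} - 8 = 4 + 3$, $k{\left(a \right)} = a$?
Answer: $\frac{1}{336052} \approx 2.9757 \cdot 10^{-6}$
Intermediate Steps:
$v{\left(h \right)} = 15$ ($v{\left(h \right)} = 8 + \left(4 + 3\right) = 8 + 7 = 15$)
$m{\left(P \right)} = 60$ ($m{\left(P \right)} = 4 \cdot 15 = 60$)
$N{\left(K,I \right)} = - 3 K + 9 I K$ ($N{\left(K,I \right)} = - 3 \left(- 3 K I + K\right) = - 3 \left(- 3 I K + K\right) = - 3 \left(K - 3 I K\right) = - 3 K + 9 I K$)
$H = -336052$ ($H = -2 + 50 \left(3 \cdot 60 \left(-1 + 3 \left(-12\right)\right) - 61\right) = -2 + 50 \left(3 \cdot 60 \left(-1 - 36\right) - 61\right) = -2 + 50 \left(3 \cdot 60 \left(-37\right) - 61\right) = -2 + 50 \left(-6660 - 61\right) = -2 + 50 \left(-6721\right) = -2 - 336050 = -336052$)
$\frac{1}{\left(-1\right) H} = \frac{1}{\left(-1\right) \left(-336052\right)} = \frac{1}{336052}$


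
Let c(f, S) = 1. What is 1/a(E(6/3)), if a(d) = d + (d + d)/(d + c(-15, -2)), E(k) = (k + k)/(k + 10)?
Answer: 6/5 ≈ 1.2000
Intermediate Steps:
E(k) = 2*k/(10 + k) (E(k) = (2*k)/(10 + k) = 2*k/(10 + k))
a(d) = d + 2*d/(1 + d) (a(d) = d + (d + d)/(d + 1) = d + (2*d)/(1 + d) = d + 2*d/(1 + d))
1/a(E(6/3)) = 1/((2*(6/3)/(10 + 6/3))*(3 + 2*(6/3)/(10 + 6/3))/(1 + 2*(6/3)/(10 + 6/3))) = 1/((2*(6*(1/3))/(10 + 6*(1/3)))*(3 + 2*(6*(1/3))/(10 + 6*(1/3)))/(1 + 2*(6*(1/3))/(10 + 6*(1/3)))) = 1/((2*2/(10 + 2))*(3 + 2*2/(10 + 2))/(1 + 2*2/(10 + 2))) = 1/((2*2/12)*(3 + 2*2/12)/(1 + 2*2/12)) = 1/((2*2*(1/12))*(3 + 2*2*(1/12))/(1 + 2*2*(1/12))) = 1/((3 + 1/3)/(3*(1 + 1/3))) = 1/((1/3)*(10/3)/(4/3)) = 1/((1/3)*(3/4)*(10/3)) = 1/(5/6) = 6/5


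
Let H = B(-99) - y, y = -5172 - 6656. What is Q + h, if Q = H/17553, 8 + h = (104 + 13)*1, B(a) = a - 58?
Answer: 1924948/17553 ≈ 109.66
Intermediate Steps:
B(a) = -58 + a
h = 109 (h = -8 + (104 + 13)*1 = -8 + 117*1 = -8 + 117 = 109)
y = -11828
H = 11671 (H = (-58 - 99) - 1*(-11828) = -157 + 11828 = 11671)
Q = 11671/17553 ≈ 0.66490
Q + h = 11671/17553 + 109 = 1924948/17553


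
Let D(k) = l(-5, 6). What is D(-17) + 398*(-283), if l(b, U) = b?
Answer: -112639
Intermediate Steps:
D(k) = -5
D(-17) + 398*(-283) = -5 + 398*(-283) = -5 - 112634 = -112639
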